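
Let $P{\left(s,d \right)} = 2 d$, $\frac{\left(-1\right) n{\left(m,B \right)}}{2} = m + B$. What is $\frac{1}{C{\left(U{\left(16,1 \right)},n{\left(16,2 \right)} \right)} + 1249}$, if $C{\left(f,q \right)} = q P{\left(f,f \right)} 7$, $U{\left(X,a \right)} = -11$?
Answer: $\frac{1}{6793} \approx 0.00014721$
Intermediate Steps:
$n{\left(m,B \right)} = - 2 B - 2 m$ ($n{\left(m,B \right)} = - 2 \left(m + B\right) = - 2 \left(B + m\right) = - 2 B - 2 m$)
$C{\left(f,q \right)} = 14 f q$ ($C{\left(f,q \right)} = q 2 f 7 = 2 f q 7 = 14 f q$)
$\frac{1}{C{\left(U{\left(16,1 \right)},n{\left(16,2 \right)} \right)} + 1249} = \frac{1}{14 \left(-11\right) \left(\left(-2\right) 2 - 32\right) + 1249} = \frac{1}{14 \left(-11\right) \left(-4 - 32\right) + 1249} = \frac{1}{14 \left(-11\right) \left(-36\right) + 1249} = \frac{1}{5544 + 1249} = \frac{1}{6793}$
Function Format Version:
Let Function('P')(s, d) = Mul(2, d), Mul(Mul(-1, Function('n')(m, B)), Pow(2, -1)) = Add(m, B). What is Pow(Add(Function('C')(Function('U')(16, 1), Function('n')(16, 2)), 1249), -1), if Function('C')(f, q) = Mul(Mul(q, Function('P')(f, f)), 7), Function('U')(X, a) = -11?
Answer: Rational(1, 6793) ≈ 0.00014721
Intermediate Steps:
Function('n')(m, B) = Add(Mul(-2, B), Mul(-2, m)) (Function('n')(m, B) = Mul(-2, Add(m, B)) = Mul(-2, Add(B, m)) = Add(Mul(-2, B), Mul(-2, m)))
Function('C')(f, q) = Mul(14, f, q) (Function('C')(f, q) = Mul(Mul(q, Mul(2, f)), 7) = Mul(Mul(2, f, q), 7) = Mul(14, f, q))
Pow(Add(Function('C')(Function('U')(16, 1), Function('n')(16, 2)), 1249), -1) = Pow(Add(Mul(14, -11, Add(Mul(-2, 2), Mul(-2, 16))), 1249), -1) = Pow(Add(Mul(14, -11, Add(-4, -32)), 1249), -1) = Pow(Add(Mul(14, -11, -36), 1249), -1) = Pow(Add(5544, 1249), -1) = Pow(6793, -1) = Rational(1, 6793)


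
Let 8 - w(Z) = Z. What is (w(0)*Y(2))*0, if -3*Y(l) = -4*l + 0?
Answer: 0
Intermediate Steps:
w(Z) = 8 - Z
Y(l) = 4*l/3 (Y(l) = -(-4*l + 0)/3 = -(-4)*l/3 = 4*l/3)
(w(0)*Y(2))*0 = ((8 - 1*0)*((4/3)*2))*0 = ((8 + 0)*(8/3))*0 = (8*(8/3))*0 = (64/3)*0 = 0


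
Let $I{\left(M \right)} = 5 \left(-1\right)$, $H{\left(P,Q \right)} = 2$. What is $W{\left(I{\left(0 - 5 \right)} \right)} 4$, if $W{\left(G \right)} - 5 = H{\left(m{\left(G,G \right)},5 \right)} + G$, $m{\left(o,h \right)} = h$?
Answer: $8$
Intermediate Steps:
$I{\left(M \right)} = -5$
$W{\left(G \right)} = 7 + G$ ($W{\left(G \right)} = 5 + \left(2 + G\right) = 7 + G$)
$W{\left(I{\left(0 - 5 \right)} \right)} 4 = \left(7 - 5\right) 4 = 2 \cdot 4 = 8$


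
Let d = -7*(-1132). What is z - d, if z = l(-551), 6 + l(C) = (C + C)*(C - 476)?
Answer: 1123824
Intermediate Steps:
d = 7924
l(C) = -6 + 2*C*(-476 + C) (l(C) = -6 + (C + C)*(C - 476) = -6 + (2*C)*(-476 + C) = -6 + 2*C*(-476 + C))
z = 1131748 (z = -6 - 952*(-551) + 2*(-551)² = -6 + 524552 + 2*303601 = -6 + 524552 + 607202 = 1131748)
z - d = 1131748 - 1*7924 = 1131748 - 7924 = 1123824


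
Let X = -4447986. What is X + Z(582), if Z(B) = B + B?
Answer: -4446822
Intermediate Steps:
Z(B) = 2*B
X + Z(582) = -4447986 + 2*582 = -4447986 + 1164 = -4446822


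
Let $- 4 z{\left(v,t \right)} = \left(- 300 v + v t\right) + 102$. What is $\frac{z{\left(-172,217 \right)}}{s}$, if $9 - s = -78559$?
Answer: $- \frac{1027}{22448} \approx -0.04575$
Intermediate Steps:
$s = 78568$ ($s = 9 - -78559 = 9 + 78559 = 78568$)
$z{\left(v,t \right)} = - \frac{51}{2} + 75 v - \frac{t v}{4}$ ($z{\left(v,t \right)} = - \frac{\left(- 300 v + v t\right) + 102}{4} = - \frac{\left(- 300 v + t v\right) + 102}{4} = - \frac{102 - 300 v + t v}{4} = - \frac{51}{2} + 75 v - \frac{t v}{4}$)
$\frac{z{\left(-172,217 \right)}}{s} = \frac{- \frac{51}{2} + 75 \left(-172\right) - \frac{217}{4} \left(-172\right)}{78568} = \left(- \frac{51}{2} - 12900 + 9331\right) \frac{1}{78568} = \left(- \frac{7189}{2}\right) \frac{1}{78568} = - \frac{1027}{22448}$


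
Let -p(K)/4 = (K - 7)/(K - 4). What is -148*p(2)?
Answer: 1480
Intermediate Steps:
p(K) = -4*(-7 + K)/(-4 + K) (p(K) = -4*(K - 7)/(K - 4) = -4*(-7 + K)/(-4 + K))
-148*p(2) = -592*(7 - 1*2)/(-4 + 2) = -592*(7 - 2)/(-2) = -592*(-1)*5/2 = -148*(-10) = 1480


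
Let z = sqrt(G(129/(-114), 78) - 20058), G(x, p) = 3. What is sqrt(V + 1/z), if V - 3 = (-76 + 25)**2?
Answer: sqrt(1047336677100 - 20055*I*sqrt(20055))/20055 ≈ 51.029 - 6.9189e-5*I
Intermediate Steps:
V = 2604 (V = 3 + (-76 + 25)**2 = 3 + (-51)**2 = 3 + 2601 = 2604)
z = I*sqrt(20055) (z = sqrt(3 - 20058) = sqrt(-20055) = I*sqrt(20055) ≈ 141.62*I)
sqrt(V + 1/z) = sqrt(2604 + 1/(I*sqrt(20055))) = sqrt(2604 - I*sqrt(20055)/20055)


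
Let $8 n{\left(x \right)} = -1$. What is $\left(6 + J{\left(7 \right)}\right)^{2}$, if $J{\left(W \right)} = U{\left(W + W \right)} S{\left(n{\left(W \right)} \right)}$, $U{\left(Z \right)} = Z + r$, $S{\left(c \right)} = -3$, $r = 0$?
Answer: $1296$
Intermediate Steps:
$n{\left(x \right)} = - \frac{1}{8}$ ($n{\left(x \right)} = \frac{1}{8} \left(-1\right) = - \frac{1}{8}$)
$U{\left(Z \right)} = Z$ ($U{\left(Z \right)} = Z + 0 = Z$)
$J{\left(W \right)} = - 6 W$ ($J{\left(W \right)} = \left(W + W\right) \left(-3\right) = 2 W \left(-3\right) = - 6 W$)
$\left(6 + J{\left(7 \right)}\right)^{2} = \left(6 - 42\right)^{2} = \left(-36\right)^{2} = 1296$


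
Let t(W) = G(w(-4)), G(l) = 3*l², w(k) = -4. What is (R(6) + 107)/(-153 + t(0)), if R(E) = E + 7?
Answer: -8/7 ≈ -1.1429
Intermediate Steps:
t(W) = 48 (t(W) = 3*(-4)² = 3*16 = 48)
R(E) = 7 + E
(R(6) + 107)/(-153 + t(0)) = ((7 + 6) + 107)/(-153 + 48) = (13 + 107)/(-105) = 120*(-1/105) = -8/7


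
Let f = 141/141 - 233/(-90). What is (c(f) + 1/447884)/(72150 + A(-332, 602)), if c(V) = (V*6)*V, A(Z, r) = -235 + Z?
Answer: 23363645593/21641094251100 ≈ 0.0010796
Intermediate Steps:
f = 323/90 (f = 141*(1/141) - 233*(-1/90) = 1 + 233/90 = 323/90 ≈ 3.5889)
c(V) = 6*V² (c(V) = (6*V)*V = 6*V²)
(c(f) + 1/447884)/(72150 + A(-332, 602)) = (6*(323/90)² + 1/447884)/(72150 + (-235 - 332)) = (6*(104329/8100) + 1/447884)/(72150 - 567) = (104329/1350 + 1/447884)/71583 = (23363645593/302321700)*(1/71583) = 23363645593/21641094251100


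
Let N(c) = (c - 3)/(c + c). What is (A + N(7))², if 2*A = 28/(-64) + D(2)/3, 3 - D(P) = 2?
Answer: 24649/451584 ≈ 0.054583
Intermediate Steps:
D(P) = 1 (D(P) = 3 - 1*2 = 3 - 2 = 1)
N(c) = (-3 + c)/(2*c) (N(c) = (-3 + c)/((2*c)) = (-3 + c)*(1/(2*c)) = (-3 + c)/(2*c))
A = -5/96 (A = (28/(-64) + 1/3)/2 = (28*(-1/64) + 1*(⅓))/2 = (-7/16 + ⅓)/2 = (½)*(-5/48) = -5/96 ≈ -0.052083)
(A + N(7))² = (-5/96 + (½)*(-3 + 7)/7)² = (-5/96 + (½)*(⅐)*4)² = (-5/96 + 2/7)² = (157/672)² = 24649/451584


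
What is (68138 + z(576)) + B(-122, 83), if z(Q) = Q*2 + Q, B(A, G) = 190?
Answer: 70056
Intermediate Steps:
z(Q) = 3*Q (z(Q) = 2*Q + Q = 3*Q)
(68138 + z(576)) + B(-122, 83) = (68138 + 3*576) + 190 = (68138 + 1728) + 190 = 69866 + 190 = 70056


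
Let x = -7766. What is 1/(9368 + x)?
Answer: 1/1602 ≈ 0.00062422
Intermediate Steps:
1/(9368 + x) = 1/(9368 - 7766) = 1/1602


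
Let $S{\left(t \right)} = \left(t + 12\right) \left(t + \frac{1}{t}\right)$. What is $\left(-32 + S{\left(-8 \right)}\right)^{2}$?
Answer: $\frac{16641}{4} \approx 4160.3$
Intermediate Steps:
$S{\left(t \right)} = \left(12 + t\right) \left(t + \frac{1}{t}\right)$
$\left(-32 + S{\left(-8 \right)}\right)^{2} = \left(-32 + \left(1 + \left(-8\right)^{2} + 12 \left(-8\right) + \frac{12}{-8}\right)\right)^{2} = \left(-32 + \left(1 + 64 - 96 + 12 \left(- \frac{1}{8}\right)\right)\right)^{2} = \left(-32 + \left(1 + 64 - 96 - \frac{3}{2}\right)\right)^{2} = \left(-32 - \frac{65}{2}\right)^{2} = \left(- \frac{129}{2}\right)^{2} = \frac{16641}{4}$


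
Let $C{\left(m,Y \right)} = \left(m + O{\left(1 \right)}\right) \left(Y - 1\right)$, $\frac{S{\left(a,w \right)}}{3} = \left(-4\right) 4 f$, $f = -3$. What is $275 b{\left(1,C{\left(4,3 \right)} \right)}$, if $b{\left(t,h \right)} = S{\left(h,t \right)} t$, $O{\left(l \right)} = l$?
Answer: $39600$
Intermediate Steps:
$S{\left(a,w \right)} = 144$ ($S{\left(a,w \right)} = 3 \left(-4\right) 4 \left(-3\right) = 3 \left(\left(-16\right) \left(-3\right)\right) = 3 \cdot 48 = 144$)
$C{\left(m,Y \right)} = \left(1 + m\right) \left(-1 + Y\right)$ ($C{\left(m,Y \right)} = \left(m + 1\right) \left(Y - 1\right) = \left(1 + m\right) \left(-1 + Y\right)$)
$b{\left(t,h \right)} = 144 t$
$275 b{\left(1,C{\left(4,3 \right)} \right)} = 275 \cdot 144 \cdot 1 = 275 \cdot 144 = 39600$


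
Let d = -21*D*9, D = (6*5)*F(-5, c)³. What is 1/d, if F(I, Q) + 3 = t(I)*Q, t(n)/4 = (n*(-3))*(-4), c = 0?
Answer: 1/153090 ≈ 6.5321e-6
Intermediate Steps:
t(n) = 48*n (t(n) = 4*((n*(-3))*(-4)) = 4*(-3*n*(-4)) = 4*(12*n) = 48*n)
F(I, Q) = -3 + 48*I*Q (F(I, Q) = -3 + (48*I)*Q = -3 + 48*I*Q)
D = -810 (D = (6*5)*(-3 + 48*(-5)*0)³ = 30*(-3 + 0)³ = 30*(-3)³ = 30*(-27) = -810)
d = 153090 (d = -21*(-810)*9 = 17010*9 = 153090)
1/d = 1/153090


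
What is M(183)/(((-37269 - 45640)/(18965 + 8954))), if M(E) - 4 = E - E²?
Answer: 929758538/82909 ≈ 11214.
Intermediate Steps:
M(E) = 4 + E - E² (M(E) = 4 + (E - E²) = 4 + E - E²)
M(183)/(((-37269 - 45640)/(18965 + 8954))) = (4 + 183 - 1*183²)/(((-37269 - 45640)/(18965 + 8954))) = (4 + 183 - 1*33489)/((-82909/27919)) = (4 + 183 - 33489)/((-82909*1/27919)) = -33302/(-82909/27919) = -33302*(-27919/82909) = 929758538/82909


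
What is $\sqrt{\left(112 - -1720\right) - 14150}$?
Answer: $i \sqrt{12318} \approx 110.99 i$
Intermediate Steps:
$\sqrt{\left(112 - -1720\right) - 14150} = \sqrt{\left(112 + 1720\right) - 14150} = \sqrt{1832 - 14150} = \sqrt{-12318} = i \sqrt{12318}$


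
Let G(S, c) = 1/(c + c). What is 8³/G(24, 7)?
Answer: 7168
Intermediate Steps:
G(S, c) = 1/(2*c)
8³/G(24, 7) = 8³/(((½)/7)) = 512/(((½)*(⅐))) = 512/(1/14) = 512*14 = 7168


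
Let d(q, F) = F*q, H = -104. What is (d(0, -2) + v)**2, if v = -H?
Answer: 10816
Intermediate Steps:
v = 104 (v = -1*(-104) = 104)
(d(0, -2) + v)**2 = (-2*0 + 104)**2 = (0 + 104)**2 = 104**2 = 10816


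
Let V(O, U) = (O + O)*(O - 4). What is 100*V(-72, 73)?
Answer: 1094400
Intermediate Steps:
V(O, U) = 2*O*(-4 + O) (V(O, U) = (2*O)*(-4 + O) = 2*O*(-4 + O))
100*V(-72, 73) = 100*(2*(-72)*(-4 - 72)) = 100*(2*(-72)*(-76)) = 100*10944 = 1094400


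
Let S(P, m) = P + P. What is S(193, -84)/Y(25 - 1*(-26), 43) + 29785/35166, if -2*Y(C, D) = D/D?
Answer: -27118367/35166 ≈ -771.15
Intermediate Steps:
S(P, m) = 2*P
Y(C, D) = -½ (Y(C, D) = -D/(2*D) = -½*1 = -½)
S(193, -84)/Y(25 - 1*(-26), 43) + 29785/35166 = (2*193)/(-½) + 29785/35166 = 386*(-2) + 29785*(1/35166) = -772 + 29785/35166 = -27118367/35166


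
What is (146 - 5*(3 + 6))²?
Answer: 10201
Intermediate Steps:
(146 - 5*(3 + 6))² = (146 - 5*9)² = (146 - 45)² = 101² = 10201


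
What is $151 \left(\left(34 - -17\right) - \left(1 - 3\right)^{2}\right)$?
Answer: $7097$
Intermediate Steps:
$151 \left(\left(34 - -17\right) - \left(1 - 3\right)^{2}\right) = 151 \left(\left(34 + 17\right) - \left(-2\right)^{2}\right) = 151 \left(51 - 4\right) = 151 \cdot 47 = 7097$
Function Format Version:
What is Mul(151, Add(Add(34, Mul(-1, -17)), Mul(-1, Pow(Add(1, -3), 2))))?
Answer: 7097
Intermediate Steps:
Mul(151, Add(Add(34, Mul(-1, -17)), Mul(-1, Pow(Add(1, -3), 2)))) = Mul(151, Add(Add(34, 17), Mul(-1, Pow(-2, 2)))) = Mul(151, Add(51, Mul(-1, 4))) = Mul(151, Add(51, -4)) = Mul(151, 47) = 7097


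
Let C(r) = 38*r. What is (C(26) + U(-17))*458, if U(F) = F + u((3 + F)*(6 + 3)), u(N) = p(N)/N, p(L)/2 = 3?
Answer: 9338620/21 ≈ 4.4470e+5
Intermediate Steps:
p(L) = 6 (p(L) = 2*3 = 6)
u(N) = 6/N
U(F) = F + 6/(27 + 9*F) (U(F) = F + 6/(((3 + F)*(6 + 3))) = F + 6/(((3 + F)*9)) = F + 6/(27 + 9*F))
(C(26) + U(-17))*458 = (38*26 + (2/3 - 17*(3 - 17))/(3 - 17))*458 = (988 + (2/3 - 17*(-14))/(-14))*458 = (988 - (2/3 + 238)/14)*458 = (988 - 1/14*716/3)*458 = (988 - 358/21)*458 = (20390/21)*458 = 9338620/21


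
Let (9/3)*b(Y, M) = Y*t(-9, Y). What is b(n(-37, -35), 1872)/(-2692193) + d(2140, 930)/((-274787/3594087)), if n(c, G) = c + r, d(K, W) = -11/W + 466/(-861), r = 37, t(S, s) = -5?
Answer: 25264206699/3492542770 ≈ 7.2338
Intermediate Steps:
d(K, W) = -466/861 - 11/W (d(K, W) = -11/W + 466*(-1/861) = -11/W - 466/861 = -466/861 - 11/W)
n(c, G) = 37 + c (n(c, G) = c + 37 = 37 + c)
b(Y, M) = -5*Y/3 (b(Y, M) = (Y*(-5))/3 = (-5*Y)/3 = -5*Y/3)
b(n(-37, -35), 1872)/(-2692193) + d(2140, 930)/((-274787/3594087)) = -5*(37 - 37)/3/(-2692193) + (-466/861 - 11/930)/((-274787/3594087)) = -5/3*0*(-1/2692193) + (-466/861 - 11*1/930)/((-274787*1/3594087)) = 0*(-1/2692193) + (-466/861 - 11/930)/(-274787/3594087) = 0 - 147617/266910*(-3594087/274787) = 0 + 25264206699/3492542770 = 25264206699/3492542770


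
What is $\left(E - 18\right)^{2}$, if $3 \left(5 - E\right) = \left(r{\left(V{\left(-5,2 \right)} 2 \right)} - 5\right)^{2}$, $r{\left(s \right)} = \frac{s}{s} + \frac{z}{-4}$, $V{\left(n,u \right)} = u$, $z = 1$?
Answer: $\frac{833569}{2304} \approx 361.79$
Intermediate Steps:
$r{\left(s \right)} = \frac{3}{4}$ ($r{\left(s \right)} = \frac{s}{s} + 1 \frac{1}{-4} = 1 + 1 \left(- \frac{1}{4}\right) = 1 - \frac{1}{4} = \frac{3}{4}$)
$E = - \frac{49}{48}$ ($E = 5 - \frac{\left(\frac{3}{4} - 5\right)^{2}}{3} = 5 - \frac{\left(- \frac{17}{4}\right)^{2}}{3} = 5 - \frac{289}{48} = - \frac{49}{48} \approx -1.0208$)
$\left(E - 18\right)^{2} = \left(- \frac{49}{48} - 18\right)^{2} = \left(- \frac{913}{48}\right)^{2} = \frac{833569}{2304}$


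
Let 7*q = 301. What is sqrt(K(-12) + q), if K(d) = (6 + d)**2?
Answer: sqrt(79) ≈ 8.8882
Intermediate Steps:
q = 43 (q = (1/7)*301 = 43)
sqrt(K(-12) + q) = sqrt((6 - 12)**2 + 43) = sqrt((-6)**2 + 43) = sqrt(36 + 43) = sqrt(79)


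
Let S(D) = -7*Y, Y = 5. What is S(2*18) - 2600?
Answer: -2635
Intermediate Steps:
S(D) = -35 (S(D) = -7*5 = -35)
S(2*18) - 2600 = -35 - 2600 = -2635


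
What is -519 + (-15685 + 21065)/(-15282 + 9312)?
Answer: -310381/597 ≈ -519.90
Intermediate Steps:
-519 + (-15685 + 21065)/(-15282 + 9312) = -519 + 5380/(-5970) = -519 + 5380*(-1/5970) = -519 - 538/597 = -310381/597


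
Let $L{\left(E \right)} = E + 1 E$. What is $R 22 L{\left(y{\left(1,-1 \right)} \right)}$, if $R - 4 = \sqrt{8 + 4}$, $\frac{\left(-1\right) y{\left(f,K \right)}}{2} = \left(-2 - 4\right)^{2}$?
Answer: $-12672 - 6336 \sqrt{3} \approx -23646.0$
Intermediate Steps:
$y{\left(f,K \right)} = -72$ ($y{\left(f,K \right)} = - 2 \left(-2 - 4\right)^{2} = - 2 \left(-6\right)^{2} = \left(-2\right) 36 = -72$)
$R = 4 + 2 \sqrt{3}$ ($R = 4 + \sqrt{8 + 4} = 4 + \sqrt{12} = 4 + 2 \sqrt{3} \approx 7.4641$)
$L{\left(E \right)} = 2 E$ ($L{\left(E \right)} = E + E = 2 E$)
$R 22 L{\left(y{\left(1,-1 \right)} \right)} = \left(4 + 2 \sqrt{3}\right) 22 \cdot 2 \left(-72\right) = \left(88 + 44 \sqrt{3}\right) \left(-144\right) = -12672 - 6336 \sqrt{3}$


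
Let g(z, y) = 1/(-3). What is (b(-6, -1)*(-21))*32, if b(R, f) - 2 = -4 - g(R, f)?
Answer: 1120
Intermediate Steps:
g(z, y) = -⅓
b(R, f) = -5/3 (b(R, f) = 2 + (-4 - 1*(-⅓)) = 2 + (-4 + ⅓) = 2 - 11/3 = -5/3)
(b(-6, -1)*(-21))*32 = -5/3*(-21)*32 = 35*32 = 1120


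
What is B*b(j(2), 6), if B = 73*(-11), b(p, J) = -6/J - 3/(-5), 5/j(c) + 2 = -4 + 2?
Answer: 1606/5 ≈ 321.20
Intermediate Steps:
j(c) = -5/4 (j(c) = 5/(-2 + (-4 + 2)) = 5/(-2 - 2) = 5/(-4) = 5*(-1/4) = -5/4)
b(p, J) = 3/5 - 6/J (b(p, J) = -6/J - 3*(-1/5) = -6/J + 3/5 = 3/5 - 6/J)
B = -803
B*b(j(2), 6) = -803*(3/5 - 6/6) = -803*(3/5 - 6*1/6) = -803*(3/5 - 1) = -803*(-2/5) = 1606/5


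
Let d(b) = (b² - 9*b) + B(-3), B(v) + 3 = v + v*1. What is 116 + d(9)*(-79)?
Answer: 827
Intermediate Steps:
B(v) = -3 + 2*v (B(v) = -3 + (v + v*1) = -3 + (v + v) = -3 + 2*v)
d(b) = -9 + b² - 9*b (d(b) = (b² - 9*b) + (-3 + 2*(-3)) = (b² - 9*b) + (-3 - 6) = (b² - 9*b) - 9 = -9 + b² - 9*b)
116 + d(9)*(-79) = 116 + (-9 + 9² - 9*9)*(-79) = 116 + (-9 + 81 - 81)*(-79) = 116 - 9*(-79) = 116 + 711 = 827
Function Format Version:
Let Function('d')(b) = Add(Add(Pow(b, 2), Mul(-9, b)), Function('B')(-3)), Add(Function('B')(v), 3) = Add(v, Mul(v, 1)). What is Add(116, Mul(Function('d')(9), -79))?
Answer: 827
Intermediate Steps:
Function('B')(v) = Add(-3, Mul(2, v)) (Function('B')(v) = Add(-3, Add(v, Mul(v, 1))) = Add(-3, Add(v, v)) = Add(-3, Mul(2, v)))
Function('d')(b) = Add(-9, Pow(b, 2), Mul(-9, b)) (Function('d')(b) = Add(Add(Pow(b, 2), Mul(-9, b)), Add(-3, Mul(2, -3))) = Add(Add(Pow(b, 2), Mul(-9, b)), Add(-3, -6)) = Add(Add(Pow(b, 2), Mul(-9, b)), -9) = Add(-9, Pow(b, 2), Mul(-9, b)))
Add(116, Mul(Function('d')(9), -79)) = Add(116, Mul(Add(-9, Pow(9, 2), Mul(-9, 9)), -79)) = Add(116, Mul(Add(-9, 81, -81), -79)) = Add(116, Mul(-9, -79)) = Add(116, 711) = 827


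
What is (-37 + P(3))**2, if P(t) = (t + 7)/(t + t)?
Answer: 11236/9 ≈ 1248.4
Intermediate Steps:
P(t) = (7 + t)/(2*t) (P(t) = (7 + t)/((2*t)) = (7 + t)*(1/(2*t)) = (7 + t)/(2*t))
(-37 + P(3))**2 = (-37 + (1/2)*(7 + 3)/3)**2 = (-37 + (1/2)*(1/3)*10)**2 = (-37 + 5/3)**2 = (-106/3)**2 = 11236/9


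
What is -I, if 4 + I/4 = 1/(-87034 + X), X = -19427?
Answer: 1703380/106461 ≈ 16.000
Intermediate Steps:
I = -1703380/106461 (I = -16 + 4/(-87034 - 19427) = -16 + 4/(-106461) = -16 + 4*(-1/106461) = -16 - 4/106461 = -1703380/106461 ≈ -16.000)
-I = -1*(-1703380/106461) = 1703380/106461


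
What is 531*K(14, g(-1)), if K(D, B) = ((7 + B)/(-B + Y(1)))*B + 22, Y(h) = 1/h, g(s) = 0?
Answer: 11682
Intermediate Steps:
Y(h) = 1/h
K(D, B) = 22 + B*(7 + B)/(1 - B) (K(D, B) = ((7 + B)/(-B + 1/1))*B + 22 = ((7 + B)/(-B + 1))*B + 22 = ((7 + B)/(1 - B))*B + 22 = B*(7 + B)/(1 - B) + 22 = 22 + B*(7 + B)/(1 - B))
531*K(14, g(-1)) = 531*((-22 - 1*0**2 + 15*0)/(-1 + 0)) = 531*((-22 - 1*0 + 0)/(-1)) = 531*(-(-22 + 0 + 0)) = 531*(-1*(-22)) = 531*22 = 11682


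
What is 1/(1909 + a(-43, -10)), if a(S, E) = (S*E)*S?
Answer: -1/16581 ≈ -6.0310e-5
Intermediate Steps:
a(S, E) = E*S**2 (a(S, E) = (E*S)*S = E*S**2)
1/(1909 + a(-43, -10)) = 1/(1909 - 10*(-43)**2) = 1/(1909 - 10*1849) = 1/(1909 - 18490) = 1/(-16581) = -1/16581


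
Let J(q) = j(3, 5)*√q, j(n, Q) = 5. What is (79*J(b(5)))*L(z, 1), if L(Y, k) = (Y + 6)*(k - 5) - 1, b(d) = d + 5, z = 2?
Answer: -13035*√10 ≈ -41220.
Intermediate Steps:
b(d) = 5 + d
L(Y, k) = -1 + (-5 + k)*(6 + Y) (L(Y, k) = (6 + Y)*(-5 + k) - 1 = (-5 + k)*(6 + Y) - 1 = -1 + (-5 + k)*(6 + Y))
J(q) = 5*√q
(79*J(b(5)))*L(z, 1) = (79*(5*√(5 + 5)))*(-31 - 5*2 + 6*1 + 2*1) = (79*(5*√10))*(-31 - 10 + 6 + 2) = (395*√10)*(-33) = -13035*√10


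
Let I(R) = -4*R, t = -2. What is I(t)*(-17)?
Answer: -136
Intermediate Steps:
I(t)*(-17) = -4*(-2)*(-17) = 8*(-17) = -136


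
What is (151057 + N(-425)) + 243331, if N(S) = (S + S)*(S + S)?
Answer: 1116888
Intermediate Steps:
N(S) = 4*S² (N(S) = (2*S)*(2*S) = 4*S²)
(151057 + N(-425)) + 243331 = (151057 + 4*(-425)²) + 243331 = (151057 + 4*180625) + 243331 = (151057 + 722500) + 243331 = 873557 + 243331 = 1116888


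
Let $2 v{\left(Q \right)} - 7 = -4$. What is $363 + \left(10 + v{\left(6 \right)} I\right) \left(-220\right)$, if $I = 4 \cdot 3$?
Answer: $-5797$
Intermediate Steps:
$v{\left(Q \right)} = \frac{3}{2}$ ($v{\left(Q \right)} = \frac{7}{2} + \frac{1}{2} \left(-4\right) = \frac{7}{2} - 2 = \frac{3}{2}$)
$I = 12$
$363 + \left(10 + v{\left(6 \right)} I\right) \left(-220\right) = 363 + \left(10 + \frac{3}{2} \cdot 12\right) \left(-220\right) = 363 + \left(10 + 18\right) \left(-220\right) = 363 + 28 \left(-220\right) = 363 - 6160 = -5797$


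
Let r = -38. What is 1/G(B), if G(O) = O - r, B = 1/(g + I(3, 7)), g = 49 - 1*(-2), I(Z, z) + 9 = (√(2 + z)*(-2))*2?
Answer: 30/1141 ≈ 0.026293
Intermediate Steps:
I(Z, z) = -9 - 4*√(2 + z) (I(Z, z) = -9 + (√(2 + z)*(-2))*2 = -9 - 2*√(2 + z)*2 = -9 - 4*√(2 + z))
g = 51 (g = 49 + 2 = 51)
B = 1/30 (B = 1/(51 + (-9 - 4*√(2 + 7))) = 1/(51 + (-9 - 4*√9)) = 1/(51 + (-9 - 4*3)) = 1/(51 + (-9 - 12)) = 1/(51 - 21) = 1/30 ≈ 0.033333)
G(O) = 38 + O (G(O) = O - 1*(-38) = O + 38 = 38 + O)
1/G(B) = 1/(38 + 1/30) = 1/(1141/30) = 30/1141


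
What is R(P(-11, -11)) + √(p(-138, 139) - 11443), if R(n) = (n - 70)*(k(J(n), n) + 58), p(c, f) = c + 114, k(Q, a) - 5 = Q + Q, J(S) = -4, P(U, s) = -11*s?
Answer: 2805 + I*√11467 ≈ 2805.0 + 107.08*I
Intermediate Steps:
k(Q, a) = 5 + 2*Q (k(Q, a) = 5 + (Q + Q) = 5 + 2*Q)
p(c, f) = 114 + c
R(n) = -3850 + 55*n (R(n) = (n - 70)*((5 + 2*(-4)) + 58) = (-70 + n)*((5 - 8) + 58) = (-70 + n)*(-3 + 58) = (-70 + n)*55 = -3850 + 55*n)
R(P(-11, -11)) + √(p(-138, 139) - 11443) = (-3850 + 55*(-11*(-11))) + √((114 - 138) - 11443) = (-3850 + 55*121) + √(-24 - 11443) = (-3850 + 6655) + √(-11467) = 2805 + I*√11467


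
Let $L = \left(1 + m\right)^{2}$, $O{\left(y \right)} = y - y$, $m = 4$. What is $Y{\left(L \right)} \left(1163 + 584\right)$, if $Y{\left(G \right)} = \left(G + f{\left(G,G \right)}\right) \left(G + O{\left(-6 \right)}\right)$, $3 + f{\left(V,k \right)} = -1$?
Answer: $917175$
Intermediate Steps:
$f{\left(V,k \right)} = -4$ ($f{\left(V,k \right)} = -3 - 1 = -4$)
$O{\left(y \right)} = 0$
$L = 25$ ($L = \left(1 + 4\right)^{2} = 5^{2} = 25$)
$Y{\left(G \right)} = G \left(-4 + G\right)$ ($Y{\left(G \right)} = \left(G - 4\right) \left(G + 0\right) = \left(-4 + G\right) G = G \left(-4 + G\right)$)
$Y{\left(L \right)} \left(1163 + 584\right) = 25 \left(-4 + 25\right) \left(1163 + 584\right) = 25 \cdot 21 \cdot 1747 = 525 \cdot 1747 = 917175$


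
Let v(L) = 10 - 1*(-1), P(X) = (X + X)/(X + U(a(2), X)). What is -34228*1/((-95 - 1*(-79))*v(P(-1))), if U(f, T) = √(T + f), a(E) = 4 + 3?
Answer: 8557/44 ≈ 194.48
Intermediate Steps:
a(E) = 7
P(X) = 2*X/(X + √(7 + X)) (P(X) = (X + X)/(X + √(X + 7)) = (2*X)/(X + √(7 + X)) = 2*X/(X + √(7 + X)))
v(L) = 11 (v(L) = 10 + 1 = 11)
-34228*1/((-95 - 1*(-79))*v(P(-1))) = -34228*1/(11*(-95 - 1*(-79))) = -34228*1/(11*(-95 + 79)) = -34228/((-16*11)) = -34228/(-176) = -34228*(-1/176) = 8557/44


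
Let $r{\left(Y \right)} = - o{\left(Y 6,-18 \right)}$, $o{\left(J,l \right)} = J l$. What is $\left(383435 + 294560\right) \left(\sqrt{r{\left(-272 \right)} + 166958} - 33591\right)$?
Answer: $-22774530045 + 677995 \sqrt{137582} \approx -2.2523 \cdot 10^{10}$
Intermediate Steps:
$r{\left(Y \right)} = 108 Y$ ($r{\left(Y \right)} = - Y 6 \left(-18\right) = - 6 Y \left(-18\right) = - \left(-108\right) Y = 108 Y$)
$\left(383435 + 294560\right) \left(\sqrt{r{\left(-272 \right)} + 166958} - 33591\right) = \left(383435 + 294560\right) \left(\sqrt{108 \left(-272\right) + 166958} - 33591\right) = 677995 \left(\sqrt{-29376 + 166958} - 33591\right) = 677995 \left(\sqrt{137582} - 33591\right) = 677995 \left(-33591 + \sqrt{137582}\right) = -22774530045 + 677995 \sqrt{137582}$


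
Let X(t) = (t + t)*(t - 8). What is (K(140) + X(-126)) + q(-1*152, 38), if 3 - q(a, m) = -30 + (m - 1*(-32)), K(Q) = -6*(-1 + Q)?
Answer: 32897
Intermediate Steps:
X(t) = 2*t*(-8 + t) (X(t) = (2*t)*(-8 + t) = 2*t*(-8 + t))
K(Q) = 6 - 6*Q
q(a, m) = 1 - m (q(a, m) = 3 - (-30 + (m - 1*(-32))) = 3 - (-30 + (m + 32)) = 3 - (-30 + (32 + m)) = 3 - (2 + m) = 3 + (-2 - m) = 1 - m)
(K(140) + X(-126)) + q(-1*152, 38) = ((6 - 6*140) + 2*(-126)*(-8 - 126)) + (1 - 1*38) = ((6 - 840) + 2*(-126)*(-134)) + (1 - 38) = (-834 + 33768) - 37 = 32934 - 37 = 32897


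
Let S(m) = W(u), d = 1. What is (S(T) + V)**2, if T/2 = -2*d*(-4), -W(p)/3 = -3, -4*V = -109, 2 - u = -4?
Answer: 21025/16 ≈ 1314.1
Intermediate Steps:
u = 6 (u = 2 - 1*(-4) = 2 + 4 = 6)
V = 109/4 (V = -1/4*(-109) = 109/4 ≈ 27.250)
W(p) = 9 (W(p) = -3*(-3) = 9)
T = 16 (T = 2*(-2*1*(-4)) = 2*(-2*(-4)) = 2*8 = 16)
S(m) = 9
(S(T) + V)**2 = (9 + 109/4)**2 = (145/4)**2 = 21025/16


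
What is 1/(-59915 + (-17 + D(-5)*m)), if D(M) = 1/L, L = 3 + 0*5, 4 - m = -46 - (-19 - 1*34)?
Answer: -1/59933 ≈ -1.6685e-5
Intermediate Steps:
m = -3 (m = 4 - (-46 - (-19 - 1*34)) = 4 - (-46 - (-19 - 34)) = 4 - (-46 - 1*(-53)) = 4 - (-46 + 53) = 4 - 1*7 = 4 - 7 = -3)
L = 3 (L = 3 + 0 = 3)
D(M) = ⅓ (D(M) = 1/3 = ⅓)
1/(-59915 + (-17 + D(-5)*m)) = 1/(-59915 + (-17 + (⅓)*(-3))) = 1/(-59915 + (-17 - 1)) = 1/(-59915 - 18) = 1/(-59933) = -1/59933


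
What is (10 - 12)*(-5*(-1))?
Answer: -10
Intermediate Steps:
(10 - 12)*(-5*(-1)) = -2*5 = -10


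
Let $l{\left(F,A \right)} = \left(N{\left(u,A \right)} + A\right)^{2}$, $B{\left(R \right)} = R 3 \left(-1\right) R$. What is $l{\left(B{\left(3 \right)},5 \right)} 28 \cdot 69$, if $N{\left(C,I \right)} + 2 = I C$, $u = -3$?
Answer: $278208$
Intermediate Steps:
$N{\left(C,I \right)} = -2 + C I$ ($N{\left(C,I \right)} = -2 + I C = -2 + C I$)
$B{\left(R \right)} = - 3 R^{2}$ ($B{\left(R \right)} = 3 R \left(-1\right) R = - 3 R R = - 3 R^{2}$)
$l{\left(F,A \right)} = \left(-2 - 2 A\right)^{2}$ ($l{\left(F,A \right)} = \left(\left(-2 - 3 A\right) + A\right)^{2} = \left(-2 - 2 A\right)^{2}$)
$l{\left(B{\left(3 \right)},5 \right)} 28 \cdot 69 = 4 \left(1 + 5\right)^{2} \cdot 28 \cdot 69 = 4 \cdot 6^{2} \cdot 28 \cdot 69 = 4 \cdot 36 \cdot 28 \cdot 69 = 144 \cdot 28 \cdot 69 = 4032 \cdot 69 = 278208$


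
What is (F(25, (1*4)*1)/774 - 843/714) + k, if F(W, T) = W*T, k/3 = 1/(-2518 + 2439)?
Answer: -7927231/7276374 ≈ -1.0894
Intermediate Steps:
k = -3/79 (k = 3/(-2518 + 2439) = 3/(-79) = 3*(-1/79) = -3/79 ≈ -0.037975)
F(W, T) = T*W
(F(25, (1*4)*1)/774 - 843/714) + k = ((((1*4)*1)*25)/774 - 843/714) - 3/79 = (((4*1)*25)*(1/774) - 843*1/714) - 3/79 = ((4*25)*(1/774) - 281/238) - 3/79 = (100*(1/774) - 281/238) - 3/79 = (50/387 - 281/238) - 3/79 = -96847/92106 - 3/79 = -7927231/7276374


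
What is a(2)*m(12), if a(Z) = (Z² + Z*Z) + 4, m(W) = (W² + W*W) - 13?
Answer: 3300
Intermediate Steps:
m(W) = -13 + 2*W² (m(W) = (W² + W²) - 13 = 2*W² - 13 = -13 + 2*W²)
a(Z) = 4 + 2*Z² (a(Z) = (Z² + Z²) + 4 = 2*Z² + 4 = 4 + 2*Z²)
a(2)*m(12) = (4 + 2*2²)*(-13 + 2*12²) = (4 + 2*4)*(-13 + 2*144) = (4 + 8)*(-13 + 288) = 12*275 = 3300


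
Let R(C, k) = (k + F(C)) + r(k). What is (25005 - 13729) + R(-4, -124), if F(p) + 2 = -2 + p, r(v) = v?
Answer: 11020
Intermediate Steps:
F(p) = -4 + p (F(p) = -2 + (-2 + p) = -4 + p)
R(C, k) = -4 + C + 2*k (R(C, k) = (k + (-4 + C)) + k = (-4 + C + k) + k = -4 + C + 2*k)
(25005 - 13729) + R(-4, -124) = (25005 - 13729) + (-4 - 4 + 2*(-124)) = 11276 + (-4 - 4 - 248) = 11276 - 256 = 11020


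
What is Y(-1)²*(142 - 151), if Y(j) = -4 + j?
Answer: -225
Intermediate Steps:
Y(-1)²*(142 - 151) = (-4 - 1)²*(142 - 151) = (-5)²*(-9) = 25*(-9) = -225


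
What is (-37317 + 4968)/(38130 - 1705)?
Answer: -32349/36425 ≈ -0.88810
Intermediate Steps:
(-37317 + 4968)/(38130 - 1705) = -32349/36425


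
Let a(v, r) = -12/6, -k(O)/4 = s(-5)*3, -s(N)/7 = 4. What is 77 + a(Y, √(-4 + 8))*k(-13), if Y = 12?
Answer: -595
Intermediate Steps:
s(N) = -28 (s(N) = -7*4 = -28)
k(O) = 336 (k(O) = -(-112)*3 = -4*(-84) = 336)
a(v, r) = -2 (a(v, r) = -12*⅙ = -2)
77 + a(Y, √(-4 + 8))*k(-13) = 77 - 2*336 = 77 - 672 = -595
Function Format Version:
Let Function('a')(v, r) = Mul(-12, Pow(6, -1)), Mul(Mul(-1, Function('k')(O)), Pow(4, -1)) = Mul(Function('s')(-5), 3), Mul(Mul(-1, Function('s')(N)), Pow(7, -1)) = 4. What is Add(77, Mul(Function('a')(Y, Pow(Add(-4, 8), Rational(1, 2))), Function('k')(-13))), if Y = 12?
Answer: -595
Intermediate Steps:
Function('s')(N) = -28 (Function('s')(N) = Mul(-7, 4) = -28)
Function('k')(O) = 336 (Function('k')(O) = Mul(-4, Mul(-28, 3)) = Mul(-4, -84) = 336)
Function('a')(v, r) = -2 (Function('a')(v, r) = Mul(-12, Rational(1, 6)) = -2)
Add(77, Mul(Function('a')(Y, Pow(Add(-4, 8), Rational(1, 2))), Function('k')(-13))) = Add(77, Mul(-2, 336)) = Add(77, -672) = -595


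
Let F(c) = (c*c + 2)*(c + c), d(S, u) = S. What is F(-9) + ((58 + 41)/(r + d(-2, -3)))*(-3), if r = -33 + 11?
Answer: -11853/8 ≈ -1481.6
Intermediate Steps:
r = -22
F(c) = 2*c*(2 + c²) (F(c) = (c² + 2)*(2*c) = (2 + c²)*(2*c) = 2*c*(2 + c²))
F(-9) + ((58 + 41)/(r + d(-2, -3)))*(-3) = 2*(-9)*(2 + (-9)²) + ((58 + 41)/(-22 - 2))*(-3) = 2*(-9)*(2 + 81) + (99/(-24))*(-3) = 2*(-9)*83 + (99*(-1/24))*(-3) = -1494 - 33/8*(-3) = -1494 + 99/8 = -11853/8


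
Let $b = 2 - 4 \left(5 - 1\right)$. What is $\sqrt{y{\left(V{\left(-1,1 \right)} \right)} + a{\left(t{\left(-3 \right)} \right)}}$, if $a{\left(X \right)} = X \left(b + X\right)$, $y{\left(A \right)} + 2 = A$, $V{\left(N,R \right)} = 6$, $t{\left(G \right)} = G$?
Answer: $\sqrt{55} \approx 7.4162$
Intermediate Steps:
$y{\left(A \right)} = -2 + A$
$b = -14$ ($b = 2 - 16 = -14$)
$a{\left(X \right)} = X \left(-14 + X\right)$
$\sqrt{y{\left(V{\left(-1,1 \right)} \right)} + a{\left(t{\left(-3 \right)} \right)}} = \sqrt{\left(-2 + 6\right) - 3 \left(-14 - 3\right)} = \sqrt{4 - -51} = \sqrt{4 + 51} = \sqrt{55}$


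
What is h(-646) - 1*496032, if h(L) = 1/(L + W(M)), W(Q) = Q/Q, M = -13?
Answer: -319940641/645 ≈ -4.9603e+5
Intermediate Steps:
W(Q) = 1
h(L) = 1/(1 + L) (h(L) = 1/(L + 1) = 1/(1 + L))
h(-646) - 1*496032 = 1/(1 - 646) - 1*496032 = 1/(-645) - 496032 = -1/645 - 496032 = -319940641/645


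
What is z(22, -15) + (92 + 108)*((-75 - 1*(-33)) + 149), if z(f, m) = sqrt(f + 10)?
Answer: 21400 + 4*sqrt(2) ≈ 21406.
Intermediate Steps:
z(f, m) = sqrt(10 + f)
z(22, -15) + (92 + 108)*((-75 - 1*(-33)) + 149) = sqrt(10 + 22) + (92 + 108)*((-75 - 1*(-33)) + 149) = sqrt(32) + 200*((-75 + 33) + 149) = 4*sqrt(2) + 200*(-42 + 149) = 4*sqrt(2) + 200*107 = 4*sqrt(2) + 21400 = 21400 + 4*sqrt(2)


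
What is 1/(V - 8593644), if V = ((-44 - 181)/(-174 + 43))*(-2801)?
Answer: -131/1126397589 ≈ -1.1630e-7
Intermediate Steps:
V = -630225/131 (V = -225/(-131)*(-2801) = -225*(-1/131)*(-2801) = (225/131)*(-2801) = -630225/131 ≈ -4810.9)
1/(V - 8593644) = 1/(-630225/131 - 8593644) = 1/(-1126397589/131) = -131/1126397589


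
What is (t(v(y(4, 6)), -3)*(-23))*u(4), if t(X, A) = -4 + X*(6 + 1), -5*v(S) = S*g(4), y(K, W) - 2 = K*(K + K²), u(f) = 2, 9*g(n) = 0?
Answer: 184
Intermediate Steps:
g(n) = 0 (g(n) = (⅑)*0 = 0)
y(K, W) = 2 + K*(K + K²)
v(S) = 0 (v(S) = -S*0/5 = -⅕*0 = 0)
t(X, A) = -4 + 7*X (t(X, A) = -4 + X*7 = -4 + 7*X)
(t(v(y(4, 6)), -3)*(-23))*u(4) = ((-4 + 7*0)*(-23))*2 = ((-4 + 0)*(-23))*2 = -4*(-23)*2 = 92*2 = 184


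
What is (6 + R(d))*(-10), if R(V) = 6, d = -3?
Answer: -120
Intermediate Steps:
(6 + R(d))*(-10) = (6 + 6)*(-10) = 12*(-10) = -120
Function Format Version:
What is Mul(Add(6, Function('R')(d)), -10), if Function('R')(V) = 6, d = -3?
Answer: -120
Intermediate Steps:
Mul(Add(6, Function('R')(d)), -10) = Mul(Add(6, 6), -10) = Mul(12, -10) = -120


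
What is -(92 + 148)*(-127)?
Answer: 30480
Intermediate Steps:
-(92 + 148)*(-127) = -240*(-127) = -1*(-30480) = 30480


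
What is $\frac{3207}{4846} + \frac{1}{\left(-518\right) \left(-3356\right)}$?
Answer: $\frac{2787539651}{4212162584} \approx 0.66178$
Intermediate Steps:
$\frac{3207}{4846} + \frac{1}{\left(-518\right) \left(-3356\right)} = 3207 \cdot \frac{1}{4846} - - \frac{1}{1738408} = \frac{3207}{4846} + \frac{1}{1738408} = \frac{2787539651}{4212162584}$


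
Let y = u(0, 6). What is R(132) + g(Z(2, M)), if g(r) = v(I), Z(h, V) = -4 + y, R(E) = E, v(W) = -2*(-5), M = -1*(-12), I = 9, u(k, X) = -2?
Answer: 142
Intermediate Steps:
M = 12
y = -2
v(W) = 10
Z(h, V) = -6 (Z(h, V) = -4 - 2 = -6)
g(r) = 10
R(132) + g(Z(2, M)) = 132 + 10 = 142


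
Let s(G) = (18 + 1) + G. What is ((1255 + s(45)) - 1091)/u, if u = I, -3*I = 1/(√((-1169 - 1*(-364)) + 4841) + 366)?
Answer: -250344 - 1368*√1009 ≈ -2.9380e+5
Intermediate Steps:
s(G) = 19 + G
I = -1/(3*(366 + 2*√1009)) (I = -1/(3*(√((-1169 - 1*(-364)) + 4841) + 366)) = -1/(3*(√((-1169 + 364) + 4841) + 366)) = -1/(3*(√(-805 + 4841) + 366)) = -1/(3*(√4036 + 366)) = -1/(3*(2*√1009 + 366)) = -1/(3*(366 + 2*√1009)) ≈ -0.00077604)
u = -61/64960 + √1009/194880 ≈ -0.00077604
((1255 + s(45)) - 1091)/u = ((1255 + (19 + 45)) - 1091)/(-61/64960 + √1009/194880) = ((1255 + 64) - 1091)/(-61/64960 + √1009/194880) = (1319 - 1091)/(-61/64960 + √1009/194880) = 228/(-61/64960 + √1009/194880)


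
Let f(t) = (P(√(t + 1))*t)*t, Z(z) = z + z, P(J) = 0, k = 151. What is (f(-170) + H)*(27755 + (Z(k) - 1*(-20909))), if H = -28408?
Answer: -1391026128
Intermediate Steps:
Z(z) = 2*z
f(t) = 0 (f(t) = (0*t)*t = 0*t = 0)
(f(-170) + H)*(27755 + (Z(k) - 1*(-20909))) = (0 - 28408)*(27755 + (2*151 - 1*(-20909))) = -28408*(27755 + (302 + 20909)) = -28408*(27755 + 21211) = -28408*48966 = -1391026128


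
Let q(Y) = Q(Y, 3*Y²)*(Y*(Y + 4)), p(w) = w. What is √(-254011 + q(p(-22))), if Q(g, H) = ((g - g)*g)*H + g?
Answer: I*√262723 ≈ 512.57*I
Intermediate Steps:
Q(g, H) = g (Q(g, H) = (0*g)*H + g = 0*H + g = 0 + g = g)
q(Y) = Y²*(4 + Y) (q(Y) = Y*(Y*(Y + 4)) = Y*(Y*(4 + Y)) = Y²*(4 + Y))
√(-254011 + q(p(-22))) = √(-254011 + (-22)²*(4 - 22)) = √(-254011 + 484*(-18)) = √(-254011 - 8712) = √(-262723) = I*√262723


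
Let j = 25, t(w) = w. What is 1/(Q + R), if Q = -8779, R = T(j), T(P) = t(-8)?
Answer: -1/8787 ≈ -0.00011380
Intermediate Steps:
T(P) = -8
R = -8
1/(Q + R) = 1/(-8779 - 8) = 1/(-8787) = -1/8787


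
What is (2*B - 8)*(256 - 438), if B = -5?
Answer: 3276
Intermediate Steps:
(2*B - 8)*(256 - 438) = (2*(-5) - 8)*(256 - 438) = (-10 - 8)*(-182) = -18*(-182) = 3276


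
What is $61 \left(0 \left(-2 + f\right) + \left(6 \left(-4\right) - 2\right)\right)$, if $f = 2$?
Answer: $-1586$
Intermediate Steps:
$61 \left(0 \left(-2 + f\right) + \left(6 \left(-4\right) - 2\right)\right) = 61 \left(0 \left(-2 + 2\right) + \left(6 \left(-4\right) - 2\right)\right) = 61 \left(0 \cdot 0 - 26\right) = 61 \left(0 - 26\right) = 61 \left(-26\right) = -1586$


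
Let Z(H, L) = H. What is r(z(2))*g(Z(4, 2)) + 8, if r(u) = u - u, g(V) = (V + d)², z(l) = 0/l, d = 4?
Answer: 8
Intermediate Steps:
z(l) = 0
g(V) = (4 + V)² (g(V) = (V + 4)² = (4 + V)²)
r(u) = 0
r(z(2))*g(Z(4, 2)) + 8 = 0*(4 + 4)² + 8 = 0*8² + 8 = 0*64 + 8 = 0 + 8 = 8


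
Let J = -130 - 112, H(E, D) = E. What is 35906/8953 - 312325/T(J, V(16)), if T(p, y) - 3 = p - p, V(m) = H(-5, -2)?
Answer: -2796138007/26859 ≈ -1.0410e+5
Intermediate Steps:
V(m) = -5
J = -242
T(p, y) = 3 (T(p, y) = 3 + (p - p) = 3 + 0 = 3)
35906/8953 - 312325/T(J, V(16)) = 35906/8953 - 312325/3 = -2796138007/26859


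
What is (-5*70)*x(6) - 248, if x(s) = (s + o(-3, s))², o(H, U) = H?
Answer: -3398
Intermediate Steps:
x(s) = (-3 + s)² (x(s) = (s - 3)² = (-3 + s)²)
(-5*70)*x(6) - 248 = (-5*70)*(-3 + 6)² - 248 = -350*3² - 248 = -350*9 - 248 = -3150 - 248 = -3398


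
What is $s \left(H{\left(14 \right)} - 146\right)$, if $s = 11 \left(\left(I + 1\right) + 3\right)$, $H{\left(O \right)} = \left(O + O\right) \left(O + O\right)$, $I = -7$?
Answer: $-21054$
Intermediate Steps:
$H{\left(O \right)} = 4 O^{2}$ ($H{\left(O \right)} = 2 O 2 O = 4 O^{2}$)
$s = -33$ ($s = 11 \left(\left(-7 + 1\right) + 3\right) = 11 \left(-6 + 3\right) = 11 \left(-3\right) = -33$)
$s \left(H{\left(14 \right)} - 146\right) = - 33 \left(4 \cdot 14^{2} - 146\right) = - 33 \left(4 \cdot 196 - 146\right) = - 33 \left(784 - 146\right) = \left(-33\right) 638 = -21054$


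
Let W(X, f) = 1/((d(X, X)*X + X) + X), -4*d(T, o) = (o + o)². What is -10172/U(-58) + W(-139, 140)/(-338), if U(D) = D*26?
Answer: 177549376209/26321712482 ≈ 6.7454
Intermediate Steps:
d(T, o) = -o² (d(T, o) = -(o + o)²/4 = -4*o²/4 = -o²)
U(D) = 26*D
W(X, f) = 1/(-X³ + 2*X) (W(X, f) = 1/(((-X²)*X + X) + X) = 1/((-X³ + X) + X) = 1/((X - X³) + X) = 1/(-X³ + 2*X))
-10172/U(-58) + W(-139, 140)/(-338) = -10172/(26*(-58)) - 1/(-139*(-2 + (-139)²))/(-338) = -10172/(-1508) - 1*(-1/139)/(-2 + 19321)*(-1/338) = -10172*(-1/1508) - 1*(-1/139)/19319*(-1/338) = 2543/377 - 1*(-1/139)*1/19319*(-1/338) = 2543/377 + (1/2685341)*(-1/338) = 2543/377 - 1/907645258 = 177549376209/26321712482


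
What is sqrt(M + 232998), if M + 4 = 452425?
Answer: sqrt(685419) ≈ 827.90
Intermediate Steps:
M = 452421 (M = -4 + 452425 = 452421)
sqrt(M + 232998) = sqrt(452421 + 232998) = sqrt(685419)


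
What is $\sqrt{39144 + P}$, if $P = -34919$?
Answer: $65$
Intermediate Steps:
$\sqrt{39144 + P} = \sqrt{39144 - 34919} = \sqrt{4225} = 65$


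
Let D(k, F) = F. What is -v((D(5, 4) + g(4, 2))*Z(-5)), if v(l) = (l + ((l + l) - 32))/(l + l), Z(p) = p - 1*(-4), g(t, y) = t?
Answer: -7/2 ≈ -3.5000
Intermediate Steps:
Z(p) = 4 + p (Z(p) = p + 4 = 4 + p)
v(l) = (-32 + 3*l)/(2*l) (v(l) = (l + (2*l - 32))/((2*l)) = (l + (-32 + 2*l))*(1/(2*l)) = (-32 + 3*l)*(1/(2*l)) = (-32 + 3*l)/(2*l))
-v((D(5, 4) + g(4, 2))*Z(-5)) = -(3/2 - 16*1/((4 - 5)*(4 + 4))) = -(3/2 - 16/(8*(-1))) = -(3/2 - 16/(-8)) = -(3/2 - 16*(-1/8)) = -(3/2 + 2) = -1*7/2 = -7/2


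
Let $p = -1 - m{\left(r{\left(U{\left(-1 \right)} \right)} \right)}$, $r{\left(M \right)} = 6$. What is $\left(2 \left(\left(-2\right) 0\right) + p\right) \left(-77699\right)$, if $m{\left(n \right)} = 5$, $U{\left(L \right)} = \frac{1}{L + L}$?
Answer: $466194$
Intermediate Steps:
$U{\left(L \right)} = \frac{1}{2 L}$
$p = -6$ ($p = -1 - 5 = -6$)
$\left(2 \left(\left(-2\right) 0\right) + p\right) \left(-77699\right) = \left(2 \left(\left(-2\right) 0\right) - 6\right) \left(-77699\right) = \left(2 \cdot 0 - 6\right) \left(-77699\right) = \left(0 - 6\right) \left(-77699\right) = \left(-6\right) \left(-77699\right) = 466194$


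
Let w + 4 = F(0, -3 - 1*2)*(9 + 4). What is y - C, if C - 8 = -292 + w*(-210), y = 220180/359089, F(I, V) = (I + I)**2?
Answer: -199433304/359089 ≈ -555.39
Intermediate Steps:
F(I, V) = 4*I**2 (F(I, V) = (2*I)**2 = 4*I**2)
w = -4 (w = -4 + (4*0**2)*(9 + 4) = -4 + (4*0)*13 = -4 + 0*13 = -4 + 0 = -4)
y = 220180/359089 (y = 220180*(1/359089) = 220180/359089 ≈ 0.61316)
C = 556 (C = 8 + (-292 - 4*(-210)) = 8 + (-292 + 840) = 8 + 548 = 556)
y - C = 220180/359089 - 1*556 = 220180/359089 - 556 = -199433304/359089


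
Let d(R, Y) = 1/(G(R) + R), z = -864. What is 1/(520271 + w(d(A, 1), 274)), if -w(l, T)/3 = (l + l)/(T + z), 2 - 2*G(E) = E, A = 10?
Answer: 590/306959891 ≈ 1.9221e-6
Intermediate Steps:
G(E) = 1 - E/2
d(R, Y) = 1/(1 + R/2) (d(R, Y) = 1/((1 - R/2) + R) = 1/(1 + R/2))
w(l, T) = -6*l/(-864 + T) (w(l, T) = -3*(l + l)/(T - 864) = -3*2*l/(-864 + T) = -6*l/(-864 + T))
1/(520271 + w(d(A, 1), 274)) = 1/(520271 - 6*2/(2 + 10)/(-864 + 274)) = 1/(520271 - 6*2/12/(-590)) = 1/(520271 - 6*2*(1/12)*(-1/590)) = 1/(520271 - 6*⅙*(-1/590)) = 1/(520271 + 1/590) = 1/(306959891/590) = 590/306959891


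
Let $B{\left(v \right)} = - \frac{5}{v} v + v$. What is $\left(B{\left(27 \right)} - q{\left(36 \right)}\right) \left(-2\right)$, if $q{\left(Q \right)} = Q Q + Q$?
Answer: $2620$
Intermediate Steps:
$B{\left(v \right)} = -5 + v$
$q{\left(Q \right)} = Q + Q^{2}$ ($q{\left(Q \right)} = Q^{2} + Q = Q + Q^{2}$)
$\left(B{\left(27 \right)} - q{\left(36 \right)}\right) \left(-2\right) = \left(\left(-5 + 27\right) - 36 \left(1 + 36\right)\right) \left(-2\right) = \left(22 - 36 \cdot 37\right) \left(-2\right) = \left(22 - 1332\right) \left(-2\right) = \left(-1310\right) \left(-2\right) = 2620$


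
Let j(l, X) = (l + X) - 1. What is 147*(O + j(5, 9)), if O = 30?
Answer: 6321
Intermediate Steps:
j(l, X) = -1 + X + l (j(l, X) = (X + l) - 1 = -1 + X + l)
147*(O + j(5, 9)) = 147*(30 + (-1 + 9 + 5)) = 147*(30 + 13) = 147*43 = 6321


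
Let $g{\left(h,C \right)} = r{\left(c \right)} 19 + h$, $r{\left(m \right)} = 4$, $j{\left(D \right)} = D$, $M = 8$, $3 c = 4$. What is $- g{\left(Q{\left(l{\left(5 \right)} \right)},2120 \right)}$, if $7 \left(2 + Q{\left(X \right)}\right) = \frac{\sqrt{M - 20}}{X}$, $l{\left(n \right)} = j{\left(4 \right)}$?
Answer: $-74 - \frac{i \sqrt{3}}{14} \approx -74.0 - 0.12372 i$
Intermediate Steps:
$c = \frac{4}{3}$ ($c = \frac{1}{3} \cdot 4 = \frac{4}{3} \approx 1.3333$)
$l{\left(n \right)} = 4$
$Q{\left(X \right)} = -2 + \frac{2 i \sqrt{3}}{7 X}$ ($Q{\left(X \right)} = -2 + \frac{\sqrt{8 - 20} \frac{1}{X}}{7} = -2 + \frac{\sqrt{-12} \frac{1}{X}}{7} = -2 + \frac{2 i \sqrt{3} \frac{1}{X}}{7} = -2 + \frac{2 i \sqrt{3}}{7 X}$)
$g{\left(h,C \right)} = 76 + h$ ($g{\left(h,C \right)} = 4 \cdot 19 + h = 76 + h$)
$- g{\left(Q{\left(l{\left(5 \right)} \right)},2120 \right)} = - (76 - \left(2 - \frac{2 i \sqrt{3}}{7 \cdot 4}\right)) = - (76 - \left(2 - \frac{2}{7} i \sqrt{3} \cdot \frac{1}{4}\right)) = - (76 - \left(2 - \frac{i \sqrt{3}}{14}\right)) = - (74 + \frac{i \sqrt{3}}{14}) = -74 - \frac{i \sqrt{3}}{14}$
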